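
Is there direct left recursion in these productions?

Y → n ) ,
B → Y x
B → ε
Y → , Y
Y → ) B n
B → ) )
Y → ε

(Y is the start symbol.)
Y → n ) ,: starts with n
B → Y x: starts with Y
B → ε: starts with ε
Y → , Y: starts with ','
Y → ) B n: starts with ')'
B → ) ): starts with ')'
Y → ε: starts with ε

No direct left recursion found.

Answer: No direct left recursion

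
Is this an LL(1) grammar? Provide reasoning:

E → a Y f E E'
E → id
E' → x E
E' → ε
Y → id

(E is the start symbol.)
A grammar is LL(1) if for each non-terminal N with multiple productions, the predict sets of those productions are pairwise disjoint, where PREDICT(N → α) = (FIRST(α) \ {ε}) ∪ (FOLLOW(N) if α ⇒* ε).

Relevant sets:
  FOLLOW(E') = { $, 'x' }

For E:
  PREDICT(E → a Y f E E') = { 'a' }
  PREDICT(E → id) = { 'id' }
For E':
  PREDICT(E' → x E) = { 'x' }
  PREDICT(E' → ε) = { $, 'x' }
Y has a single production, so nothing to check there.

Conflict found: Predict set conflict for E': { 'x' }
The grammar is NOT LL(1).

Answer: No. Predict set conflict for E': { 'x' }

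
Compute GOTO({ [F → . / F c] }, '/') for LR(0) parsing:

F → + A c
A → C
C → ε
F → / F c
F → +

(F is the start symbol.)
{ [F → . + A c], [F → . +], [F → . / F c], [F → / . F c] }

GOTO(I, '/') = CLOSURE({ [A → αX.β] : [A → α.Xβ] ∈ I, X = '/' })

Items with dot before '/', with the dot advanced:
  [F → . / F c] → [F → / . F c]
Closure of the advanced items:
  [F → / . F c] has the dot before F: add [F → . + A c], [F → . / F c], [F → . +]

GOTO = { [F → . + A c], [F → . +], [F → . / F c], [F → / . F c] }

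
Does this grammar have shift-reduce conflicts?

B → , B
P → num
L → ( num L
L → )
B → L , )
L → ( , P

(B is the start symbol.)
No shift-reduce conflicts

A shift-reduce conflict occurs when an LR(0) state has both:
  - a complete (reduce) item [A → α .] (dot at the end), and
  - a shift item [B → β . c γ] (dot before a terminal).

Augment with B' → B and build the canonical LR(0) collection (I0 = CLOSURE({[B' → . B]}), then GOTO on every symbol after a dot until no new states appear). It has 14 states:
  I0: { [B → . , B], [B → . L , )], [B' → . B], [L → . ( , P], [L → . ( num L], [L → . )] }  — shift
  I1: { [L → ( . , P], [L → ( . num L] }  — shift
  I2: { [L → ) .] }  — reduce
  I3: { [B → , . B], [B → . , B], [B → . L , )], [L → . ( , P], [L → . ( num L], [L → . )] }  — shift
  I4: { [B' → B .] }  — accept
  I5: { [B → L . , )] }  — shift
  I6: { [B → L , . )] }  — shift
  I7: { [B → L , ) .] }  — reduce
  I8: { [B → , B .] }  — reduce
  I9: { [L → ( , . P], [P → . num] }  — shift
  I10: { [L → ( num . L], [L → . ( , P], [L → . ( num L], [L → . )] }  — shift
  I11: { [L → ( num L .] }  — reduce
  I12: { [L → ( , P .] }  — reduce
  I13: { [P → num .] }  — reduce

No state contains both a complete item and a shift item.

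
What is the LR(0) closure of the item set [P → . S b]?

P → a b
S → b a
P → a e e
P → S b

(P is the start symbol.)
Start with: [P → . S b]
  [P → . S b] has the dot before S: add [S → . b a]
No further items can be added.

CLOSURE = { [P → . S b], [S → . b a] }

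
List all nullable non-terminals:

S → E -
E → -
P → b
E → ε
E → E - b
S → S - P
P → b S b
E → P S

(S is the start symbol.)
{ 'E' }

ε-productions: E → ε
So E is immediately nullable.
No further non-terminal can be added: every production for the remaining non-terminals contains a terminal or a non-nullable non-terminal.
Nullable = { 'E' }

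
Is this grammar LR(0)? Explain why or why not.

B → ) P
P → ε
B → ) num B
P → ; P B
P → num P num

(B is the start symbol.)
No. Shift-reduce conflict between [P → .] and [B → ) . num B]

Augment with B' → B and build the canonical LR(0) collection (I0 = CLOSURE({[B' → . B]}), then GOTO on every symbol after a dot until no new states appear). It has 12 states:
  I0: { [B → . ) P], [B → . ) num B], [B' → . B] }  — shift
  I1: { [B → ) . P], [B → ) . num B], [P → . ; P B], [P → . num P num], [P → .] }  — shift, reduce
  I2: { [B' → B .] }  — accept
  I3: { [P → . ; P B], [P → . num P num], [P → .], [P → ; . P B] }  — shift, reduce
  I4: { [B → ) P .] }  — reduce
  I5: { [B → ) num . B], [B → . ) P], [B → . ) num B], [P → . ; P B], [P → . num P num], [P → .], [P → num . P num] }  — shift, reduce
  I6: { [B → ) num B .] }  — reduce
  I7: { [P → num P . num] }  — shift
  I8: { [P → . ; P B], [P → . num P num], [P → .], [P → num . P num] }  — shift, reduce
  I9: { [P → num P num .] }  — reduce
  I10: { [B → . ) P], [B → . ) num B], [P → ; P . B] }  — shift
  I11: { [P → ; P B .] }  — reduce

Conflict in state I1:
  Shift-reduce conflict between [P → .] and [B → ) . num B]
So the grammar is NOT LR(0).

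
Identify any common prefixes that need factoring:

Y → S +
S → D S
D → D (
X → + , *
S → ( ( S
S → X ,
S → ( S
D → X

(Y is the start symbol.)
Left-factoring is needed when two productions for the same non-terminal
share a common prefix on the right-hand side.

Productions for S:
  S → D S
  S → ( ( S
  S → X ,
  S → ( S
Productions for D:
  D → D (
  D → X

Found common prefix '(' in productions for S

Answer: Yes, S has productions with common prefix '('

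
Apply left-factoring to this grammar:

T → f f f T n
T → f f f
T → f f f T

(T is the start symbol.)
T → f f f T'
T' → T T''
T'' → n
T'' → ε
T' → ε

Left-factoring transforms A → αβ₁ | αβ₂ into A → αA' and A' → β₁ | β₂
(α is the longest common prefix among the alternatives). Repeat until
no nonterminal has two alternatives with a common prefix.

Round 1: T has alternatives sharing prefix 'f f f'. Introduce T': T → f f f T'
  Add: T' → T n
  Add: T' → ε
  Add: T' → T

Round 2: T' has alternatives sharing prefix 'T'. Introduce T'': T' → T T''
  Add: T'' → n
  Add: T'' → ε

No remaining common prefixes — done.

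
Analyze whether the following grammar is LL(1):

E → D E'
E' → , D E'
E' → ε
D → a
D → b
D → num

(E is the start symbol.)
Relevant sets:
  FOLLOW(E') = { $ }

For E':
  PREDICT(E' → ',' D E') = { ',' }
  PREDICT(E' → ε) = { $ }
For D:
  PREDICT(D → a) = { 'a' }
  PREDICT(D → b) = { 'b' }
  PREDICT(D → num) = { 'num' }
E has a single production, so nothing to check there.

All predict sets are disjoint. The grammar IS LL(1).

Answer: Yes, the grammar is LL(1).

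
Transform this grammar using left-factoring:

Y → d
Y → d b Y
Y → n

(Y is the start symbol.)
Y → d Y'
Y' → ε
Y' → b Y
Y → n

Left-factoring transforms A → αβ₁ | αβ₂ into A → αA' and A' → β₁ | β₂
(α is the longest common prefix among the alternatives). Repeat until
no nonterminal has two alternatives with a common prefix.

Round 1: Y has alternatives sharing prefix 'd'. Introduce Y': Y → d Y'
  Add: Y' → ε
  Add: Y' → b Y

No remaining common prefixes — done.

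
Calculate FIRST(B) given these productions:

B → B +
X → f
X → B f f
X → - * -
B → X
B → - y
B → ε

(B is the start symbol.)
FIRST sets of the other non-terminals involved (by the same procedure, iterated to a fixed point):
  FIRST(X) = { '+', '-', 'f' }

From B → B +:
  - B is the symbol being defined: contributes nothing new
    B is nullable, so continue to the next symbol
  - '+' is a terminal: add '+' and stop
From B → X:
  - X is a non-terminal: add FIRST(X) \ {ε} = { '+', '-', 'f' }
    X is not nullable, so stop
From B → - y:
  - '-' is a terminal: add '-' and stop
From B → ε:
  - ε-production, so ε ∈ FIRST(B)

Collecting: FIRST(B) = { '+', '-', 'f', ε }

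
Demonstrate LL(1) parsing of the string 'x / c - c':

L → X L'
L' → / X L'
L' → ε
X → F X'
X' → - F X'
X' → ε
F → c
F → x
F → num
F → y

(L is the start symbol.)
LL(1) parsing maintains a stack (initially the start symbol over $) and the input. At each step: if the stack top is a terminal, match it against the current input token; if it is a non-terminal N, replace it with the RHS of M[N, lookahead] (the unique production whose predict set contains the lookahead).

Stack is shown with the top on the left.

Stack        Input        Action
--------------------------------
L $          x / c - c $  output L → X L'
X L' $       x / c - c $  output X → F X'
F X' L' $    x / c - c $  output F → x
x X' L' $    x / c - c $  match 'x'
X' L' $      / c - c $    output X' → ε
L' $         / c - c $    output L' → / X L'
/ X L' $     / c - c $    match '/'
X L' $       c - c $      output X → F X'
F X' L' $    c - c $      output F → c
c X' L' $    c - c $      match 'c'
X' L' $      - c $        output X' → - F X'
- F X' L' $  - c $        match '-'
F X' L' $    c $          output F → c
c X' L' $    c $          match 'c'
X' L' $      $            output X' → ε
L' $         $            output L' → ε
$            $            accept

The string is accepted.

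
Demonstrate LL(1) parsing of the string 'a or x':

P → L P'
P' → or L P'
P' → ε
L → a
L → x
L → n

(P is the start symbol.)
LL(1) parsing maintains a stack (initially the start symbol over $) and the input. At each step: if the stack top is a terminal, match it against the current input token; if it is a non-terminal N, replace it with the RHS of M[N, lookahead] (the unique production whose predict set contains the lookahead).

Stack is shown with the top on the left.

Stack      Input     Action
---------------------------
P $        a or x $  output P → L P'
L P' $     a or x $  output L → a
a P' $     a or x $  match 'a'
P' $       or x $    output P' → or L P'
or L P' $  or x $    match 'or'
L P' $     x $       output L → x
x P' $     x $       match 'x'
P' $       $         output P' → ε
$          $         accept

The string is accepted.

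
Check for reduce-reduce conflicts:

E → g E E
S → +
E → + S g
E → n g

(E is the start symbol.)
A reduce-reduce conflict occurs when an LR(0) state has two complete items [A → α .] and [B → β .] — both call for a reduction, and with no lookahead the parser cannot choose between them.

Augment with E' → E and build the canonical LR(0) collection (I0 = CLOSURE({[E' → . E]}), then GOTO on every symbol after a dot until no new states appear). It has 11 states:
  I0: { [E → . + S g], [E → . g E E], [E → . n g], [E' → . E] }  — shift
  I1: { [E → + . S g], [S → . +] }  — shift
  I2: { [E' → E .] }  — accept
  I3: { [E → . + S g], [E → . g E E], [E → . n g], [E → g . E E] }  — shift
  I4: { [E → n . g] }  — shift
  I5: { [E → n g .] }  — reduce
  I6: { [E → . + S g], [E → . g E E], [E → . n g], [E → g E . E] }  — shift
  I7: { [E → g E E .] }  — reduce
  I8: { [S → + .] }  — reduce
  I9: { [E → + S . g] }  — shift
  I10: { [E → + S g .] }  — reduce

No state contains more than one complete item.

Answer: No reduce-reduce conflicts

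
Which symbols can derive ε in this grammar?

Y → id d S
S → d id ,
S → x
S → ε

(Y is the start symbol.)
ε-productions: S → ε
So S is immediately nullable.
No further non-terminal can be added: every production for the remaining non-terminals contains a terminal or a non-nullable non-terminal.
Nullable = { 'S' }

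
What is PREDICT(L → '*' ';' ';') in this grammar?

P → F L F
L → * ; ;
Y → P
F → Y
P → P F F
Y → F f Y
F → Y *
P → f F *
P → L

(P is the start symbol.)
{ '*' }

PREDICT(L → '*' ';' ';') = (FIRST(RHS) \ {ε}) ∪ (FOLLOW(L) if ε ∈ FIRST(RHS), i.e. RHS ⇒* ε)
FIRST('*' ';' ';') = { '*' }
ε ∉ FIRST('*' ';' ';'), so FOLLOW(L) is not added.
PREDICT(L → '*' ';' ';') = { '*' }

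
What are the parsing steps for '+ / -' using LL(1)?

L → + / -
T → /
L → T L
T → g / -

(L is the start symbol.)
LL(1) parsing maintains a stack (initially the start symbol over $) and the input. At each step: if the stack top is a terminal, match it against the current input token; if it is a non-terminal N, replace it with the RHS of M[N, lookahead] (the unique production whose predict set contains the lookahead).

Stack is shown with the top on the left.

Stack    Input    Action
------------------------
L $      + / - $  output L → + / -
+ / - $  + / - $  match '+'
/ - $    / - $    match '/'
- $      - $      match '-'
$        $        accept

The string is accepted.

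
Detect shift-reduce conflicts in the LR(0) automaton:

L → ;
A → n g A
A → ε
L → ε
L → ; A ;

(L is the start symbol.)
A shift-reduce conflict occurs when an LR(0) state has both:
  - a complete (reduce) item [A → α .] (dot at the end), and
  - a shift item [B → β . c γ] (dot before a terminal).

Augment with L' → L and build the canonical LR(0) collection (I0 = CLOSURE({[L' → . L]}), then GOTO on every symbol after a dot until no new states appear). It has 8 states:
  I0: { [L → . ; A ;], [L → . ;], [L → .], [L' → . L] }  — shift, reduce
  I1: { [A → . n g A], [A → .], [L → ; . A ;], [L → ; .] }  — shift, 2 reduces
  I2: { [L' → L .] }  — accept
  I3: { [L → ; A . ;] }  — shift
  I4: { [A → n . g A] }  — shift
  I5: { [A → . n g A], [A → .], [A → n g . A] }  — shift, reduce
  I6: { [A → n g A .] }  — reduce
  I7: { [L → ; A ; .] }  — reduce

I0 contains reduce item [L → .] and shift items [L → . ;], [L → . ; A ;] — shift-reduce conflict.
I1 contains reduce items [A → .], [L → ; .] and shift item [A → . n g A] — shift-reduce conflict.
I5 contains reduce item [A → .] and shift item [A → . n g A] — shift-reduce conflict.

Answer: Yes — I0: [L → .] vs [L → . ;]; I1: [A → .] vs [A → . n g A]; I5: [A → .] vs [A → . n g A]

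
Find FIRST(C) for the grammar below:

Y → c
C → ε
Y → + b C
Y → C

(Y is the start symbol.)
From C → ε:
  - ε-production, so ε ∈ FIRST(C)

Collecting: FIRST(C) = { ε }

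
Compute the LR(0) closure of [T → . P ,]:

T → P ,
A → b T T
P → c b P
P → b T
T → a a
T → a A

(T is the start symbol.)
{ [P → . b T], [P → . c b P], [T → . P ,] }

Start with: [T → . P ,]
  [T → . P ,] has the dot before P: add [P → . c b P], [P → . b T]
No further items can be added.

CLOSURE = { [P → . b T], [P → . c b P], [T → . P ,] }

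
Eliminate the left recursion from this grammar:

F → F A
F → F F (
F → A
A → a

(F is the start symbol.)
F is directly left-recursive. The standard transformation for
  A → A α₁ | ... | A α_m | β₁ | ... | β_n
is
  A  → β₁ A' | ... | β_n A'
  A' → α₁ A' | ... | α_m A' | ε

F → A becomes F → A F'
F → F A becomes F' → A F'
F → F F ( becomes F' → F ( F'
Add F' → ε

Productions for other non-terminals are unchanged:
  A → a

Resulting grammar:
F → A F'
F' → A F'
F' → F ( F'
F' → ε
A → a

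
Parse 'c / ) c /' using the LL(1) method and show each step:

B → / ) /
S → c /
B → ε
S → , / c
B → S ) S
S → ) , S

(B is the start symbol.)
LL(1) parsing maintains a stack (initially the start symbol over $) and the input. At each step: if the stack top is a terminal, match it against the current input token; if it is a non-terminal N, replace it with the RHS of M[N, lookahead] (the unique production whose predict set contains the lookahead).

Stack is shown with the top on the left.

Stack      Input        Action
------------------------------
B $        c / ) c / $  output B → S ) S
S ) S $    c / ) c / $  output S → c /
c / ) S $  c / ) c / $  match 'c'
/ ) S $    / ) c / $    match '/'
) S $      ) c / $      match ')'
S $        c / $        output S → c /
c / $      c / $        match 'c'
/ $        / $          match '/'
$          $            accept

The string is accepted.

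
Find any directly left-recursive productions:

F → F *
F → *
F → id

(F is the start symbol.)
Direct left recursion occurs when N → N α for some non-terminal N (the right-hand side begins with the left-hand side itself).

F → F *: LEFT RECURSIVE (starts with F)
F → *: starts with '*'
F → id: starts with id

The grammar has direct left recursion on: F.

Answer: Yes, F is left-recursive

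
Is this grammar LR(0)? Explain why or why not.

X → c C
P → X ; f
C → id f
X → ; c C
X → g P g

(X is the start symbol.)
Yes, the grammar is LR(0)

A grammar is LR(0) if no state in the canonical LR(0) collection has:
  - both a shift item (dot before a terminal) and a complete item (shift-reduce conflict), or
  - two or more complete items (reduce-reduce conflict; the accept item [X' → X .] counts as a complete item here).

Augment with X' → X and build the canonical LR(0) collection (I0 = CLOSURE({[X' → . X]}), then GOTO on every symbol after a dot until no new states appear). It has 15 states:
  I0: { [X → . ; c C], [X → . c C], [X → . g P g], [X' → . X] }  — shift
  I1: { [X → ; . c C] }  — shift
  I2: { [X' → X .] }  — accept
  I3: { [C → . id f], [X → c . C] }  — shift
  I4: { [P → . X ; f], [X → . ; c C], [X → . c C], [X → . g P g], [X → g . P g] }  — shift
  I5: { [X → g P . g] }  — shift
  I6: { [P → X . ; f] }  — shift
  I7: { [P → X ; . f] }  — shift
  I8: { [P → X ; f .] }  — reduce
  I9: { [X → g P g .] }  — reduce
  I10: { [X → c C .] }  — reduce
  I11: { [C → id . f] }  — shift
  I12: { [C → id f .] }  — reduce
  I13: { [C → . id f], [X → ; c . C] }  — shift
  I14: { [X → ; c C .] }  — reduce

Every state is either a pure shift/goto state or contains exactly one complete item and nothing to shift — no conflicts. The grammar is LR(0).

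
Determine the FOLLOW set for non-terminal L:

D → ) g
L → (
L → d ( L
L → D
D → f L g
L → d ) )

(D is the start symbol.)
To compute FOLLOW(L), find every occurrence of L on a right-hand side N → α L β: add FIRST(β) \ {ε}, and if β is empty or nullable also add FOLLOW(N). Iterate to a fixed point.

In L → d ( L: L is at the end; this adds FOLLOW(L) to itself — nothing new
In D → f L g: L is followed by g, add FIRST(g) \ {ε} = { 'g' }

Taking the union: FOLLOW(L) = { 'g' }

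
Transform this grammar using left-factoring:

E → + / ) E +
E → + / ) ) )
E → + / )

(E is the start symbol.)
E → + / ) E'
E' → E +
E' → ) )
E' → ε

Left-factoring transforms A → αβ₁ | αβ₂ into A → αA' and A' → β₁ | β₂
(α is the longest common prefix among the alternatives). Repeat until
no nonterminal has two alternatives with a common prefix.

Round 1: E has alternatives sharing prefix '+ / )'. Introduce E': E → + / ) E'
  Add: E' → E +
  Add: E' → ) )
  Add: E' → ε

No remaining common prefixes — done.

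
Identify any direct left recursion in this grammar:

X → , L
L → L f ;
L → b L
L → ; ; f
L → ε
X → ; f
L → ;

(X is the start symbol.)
Direct left recursion occurs when N → N α for some non-terminal N (the right-hand side begins with the left-hand side itself).

X → , L: starts with ','
L → L f ;: LEFT RECURSIVE (starts with L)
L → b L: starts with b
L → ; ; f: starts with ';'
L → ε: starts with ε
X → ; f: starts with ';'
L → ;: starts with ';'

The grammar has direct left recursion on: L.

Answer: Yes, L is left-recursive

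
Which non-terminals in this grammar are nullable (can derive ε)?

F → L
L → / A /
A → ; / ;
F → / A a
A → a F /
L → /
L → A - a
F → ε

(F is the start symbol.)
{ 'F' }

ε-productions: F → ε
So F is immediately nullable.
No further non-terminal can be added: every production for the remaining non-terminals contains a terminal or a non-nullable non-terminal.
Nullable = { 'F' }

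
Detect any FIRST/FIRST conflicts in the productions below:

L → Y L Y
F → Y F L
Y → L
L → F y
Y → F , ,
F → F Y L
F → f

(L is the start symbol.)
A FIRST/FIRST conflict occurs when two productions N → α and N → β for the same non-terminal have FIRST(α) ∩ FIRST(β) ≠ ∅ (with ε ∈ FIRST of a nullable right-hand side, so two nullable alternatives also conflict).

FIRST sets of the non-terminals at (or reachable through a nullable prefix from) the front of some alternative:
  FIRST(Y) = { 'f' }
  FIRST(F) = { 'f' }
  FIRST(L) = { 'f' }

Productions for L:
  L → Y L Y: FIRST = { 'f' }
  L → F y: FIRST = { 'f' }
Productions for F:
  F → Y F L: FIRST = { 'f' }
  F → F Y L: FIRST = { 'f' }
  F → f: FIRST = { 'f' }
Productions for Y:
  Y → L: FIRST = { 'f' }
  Y → F , ,: FIRST = { 'f' }

Conflict for L: L → Y L Y and L → F y
  Overlap: { 'f' }
Conflict for F: F → Y F L and F → F Y L
  Overlap: { 'f' }
Conflict for F: F → Y F L and F → f
  Overlap: { 'f' }
Conflict for F: F → F Y L and F → f
  Overlap: { 'f' }
Conflict for Y: Y → L and Y → F , ,
  Overlap: { 'f' }

Answer: Yes. L → Y L Y / L → F y on { 'f' }; F → Y F L / F → F Y L on { 'f' }; F → Y F L / F → f on { 'f' }; F → F Y L / F → f on { 'f' }; Y → L / Y → F ',' ',' on { 'f' }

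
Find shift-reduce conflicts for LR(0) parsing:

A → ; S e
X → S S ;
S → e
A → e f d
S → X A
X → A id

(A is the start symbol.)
Yes — I9: [S → e .] vs [A → e . f d]; I12: [A → ; S e .] vs [A → e . f d]; I13: [X → S S ; .] vs [A → . ; S e]

A shift-reduce conflict occurs when an LR(0) state has both:
  - a complete (reduce) item [A → α .] (dot at the end), and
  - a shift item [B → β . c γ] (dot before a terminal).

Augment with A' → A and build the canonical LR(0) collection (I0 = CLOSURE({[A' → . A]}), then GOTO on every symbol after a dot until no new states appear). It has 15 states:
  I0: { [A → . ; S e], [A → . e f d], [A' → . A] }  — shift
  I1: { [A → . ; S e], [A → . e f d], [A → ; . S e], [S → . X A], [S → . e], [X → . A id], [X → . S S ;] }  — shift
  I2: { [A' → A .] }  — accept
  I3: { [A → e . f d] }  — shift
  I4: { [A → e f . d] }  — shift
  I5: { [A → e f d .] }  — reduce
  I6: { [X → A . id] }  — shift
  I7: { [A → . ; S e], [A → . e f d], [A → ; S . e], [S → . X A], [S → . e], [X → . A id], [X → . S S ;], [X → S . S ;] }  — shift
  I8: { [A → . ; S e], [A → . e f d], [S → X . A] }  — shift
  I9: { [A → e . f d], [S → e .] }  — shift, reduce
  I10: { [S → X A .] }  — reduce
  I11: { [A → . ; S e], [A → . e f d], [S → . X A], [S → . e], [X → . A id], [X → . S S ;], [X → S . S ;], [X → S S . ;] }  — shift
  I12: { [A → ; S e .], [A → e . f d], [S → e .] }  — shift, 2 reduces
  I13: { [A → . ; S e], [A → . e f d], [A → ; . S e], [S → . X A], [S → . e], [X → . A id], [X → . S S ;], [X → S S ; .] }  — shift, reduce
  I14: { [X → A id .] }  — reduce

I9 contains reduce item [S → e .] and shift item [A → e . f d] — shift-reduce conflict.
I12 contains reduce items [A → ; S e .], [S → e .] and shift item [A → e . f d] — shift-reduce conflict.
I13 contains reduce item [X → S S ; .] and shift items [A → . ; S e], [A → . e f d], [S → . e] — shift-reduce conflict.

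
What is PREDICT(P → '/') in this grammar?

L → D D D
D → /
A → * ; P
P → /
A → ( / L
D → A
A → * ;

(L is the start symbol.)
{ '/' }

PREDICT(P → '/') = (FIRST(RHS) \ {ε}) ∪ (FOLLOW(P) if ε ∈ FIRST(RHS), i.e. RHS ⇒* ε)
FIRST('/') = { '/' }
ε ∉ FIRST('/'), so FOLLOW(P) is not added.
PREDICT(P → '/') = { '/' }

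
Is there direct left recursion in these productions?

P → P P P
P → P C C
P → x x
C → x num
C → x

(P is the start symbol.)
P → P P P: LEFT RECURSIVE (starts with P)
P → P C C: LEFT RECURSIVE (starts with P)
P → x x: starts with x
C → x num: starts with x
C → x: starts with x

The grammar has direct left recursion on: P.

Answer: Yes, P is left-recursive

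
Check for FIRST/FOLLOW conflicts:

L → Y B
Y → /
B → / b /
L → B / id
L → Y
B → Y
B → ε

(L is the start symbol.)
Nullable non-terminals: B.
FIRST sets used below: FIRST(Y) = { '/' }

B: nullable alternative(s) B → ε; FOLLOW(B) = { $, '/' }
  B → / b /: FIRST \ {ε} = { '/' } — overlaps FOLLOW(B) on { '/' }: CONFLICT
  B → Y: FIRST \ {ε} = { '/' } — overlaps FOLLOW(B) on { '/' }: CONFLICT
  B → ε: FIRST \ {ε} = { } — this is the only nullable alternative, skip

L, Y have no nullable alternative, so no FIRST/FOLLOW check is needed there.

So the grammar has 2 FIRST/FOLLOW conflicts (marked CONFLICT above).

Answer: Yes. B → '/' b '/' with FOLLOW(B) on { '/' }; B → Y with FOLLOW(B) on { '/' }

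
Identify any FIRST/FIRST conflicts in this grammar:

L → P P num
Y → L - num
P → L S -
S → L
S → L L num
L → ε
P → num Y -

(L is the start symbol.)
Yes. P → L S '-' / P → num Y '-' on { 'num' }; S → L / S → L L num on { '-', 'num' }

FIRST sets of the non-terminals at (or reachable through a nullable prefix from) the front of some alternative:
  FIRST(P) = { '-', 'num' }
  FIRST(L) = { '-', 'num', ε }
  FIRST(S) = { '-', 'num', ε }

Productions for L:
  L → P P num: FIRST = { '-', 'num' }
  L → ε: FIRST = { ε }
Productions for P:
  P → L S -: FIRST = { '-', 'num' }
  P → num Y -: FIRST = { 'num' }
Productions for S:
  S → L: FIRST = { '-', 'num', ε }
  S → L L num: FIRST = { '-', 'num' }
Y has only one production, so no FIRST/FIRST conflict is possible there.

Conflict for P: P → L S - and P → num Y -
  Overlap: { 'num' }
Conflict for S: S → L and S → L L num
  Overlap: { '-', 'num' }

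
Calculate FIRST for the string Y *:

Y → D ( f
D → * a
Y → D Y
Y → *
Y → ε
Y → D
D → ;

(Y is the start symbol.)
FIRST sets of the non-terminals involved (from the grammar, by fixed-point iteration):
  FIRST(Y) = { '*', ';', ε }

To compute FIRST(Y *), process the symbols left to right:
Symbol Y is a non-terminal. Add FIRST(Y) \ {ε} = { '*', ';' }
Y is nullable (ε ∈ FIRST(Y)), continue to the next symbol.
Symbol * is a terminal. Add '*' and stop.
FIRST(Y *) = { '*', ';' }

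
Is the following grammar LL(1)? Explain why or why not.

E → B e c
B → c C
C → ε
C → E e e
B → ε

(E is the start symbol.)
Relevant sets:
  FIRST(E) = { 'c', 'e' }
  FOLLOW(B) = { 'e' }
  FOLLOW(C) = { 'e' }

For B:
  PREDICT(B → c C) = { 'c' }
  PREDICT(B → ε) = { 'e' }
For C:
  PREDICT(C → ε) = { 'e' }
  PREDICT(C → E e e) = { 'c', 'e' }
E has a single production, so nothing to check there.

Conflict found: Predict set conflict for C: { 'e' }
The grammar is NOT LL(1).

Answer: No. Predict set conflict for C: { 'e' }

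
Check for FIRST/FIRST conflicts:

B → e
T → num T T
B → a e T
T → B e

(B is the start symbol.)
No FIRST/FIRST conflicts.

A FIRST/FIRST conflict occurs when two productions N → α and N → β for the same non-terminal have FIRST(α) ∩ FIRST(β) ≠ ∅ (with ε ∈ FIRST of a nullable right-hand side, so two nullable alternatives also conflict).

FIRST sets of the non-terminals at (or reachable through a nullable prefix from) the front of some alternative:
  FIRST(B) = { 'a', 'e' }

Productions for B:
  B → e: FIRST = { 'e' }
  B → a e T: FIRST = { 'a' }
Productions for T:
  T → num T T: FIRST = { 'num' }
  T → B e: FIRST = { 'a', 'e' }

All alternatives of each non-terminal have pairwise disjoint FIRST sets.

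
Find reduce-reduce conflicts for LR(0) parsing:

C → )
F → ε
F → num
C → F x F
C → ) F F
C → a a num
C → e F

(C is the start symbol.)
Yes — I1: [C → ) .] vs [F → .]

A reduce-reduce conflict occurs when an LR(0) state has two complete items [A → α .] and [B → β .] — both call for a reduction, and with no lookahead the parser cannot choose between them.

Augment with C' → C and build the canonical LR(0) collection (I0 = CLOSURE({[C' → . C]}), then GOTO on every symbol after a dot until no new states appear). It has 14 states:
  I0: { [C → . ) F F], [C → . )], [C → . F x F], [C → . a a num], [C → . e F], [C' → . C], [F → . num], [F → .] }  — shift, reduce
  I1: { [C → ) . F F], [C → ) .], [F → . num], [F → .] }  — shift, 2 reduces
  I2: { [C' → C .] }  — accept
  I3: { [C → F . x F] }  — shift
  I4: { [C → a . a num] }  — shift
  I5: { [C → e . F], [F → . num], [F → .] }  — shift, reduce
  I6: { [F → num .] }  — reduce
  I7: { [C → e F .] }  — reduce
  I8: { [C → a a . num] }  — shift
  I9: { [C → a a num .] }  — reduce
  I10: { [C → F x . F], [F → . num], [F → .] }  — shift, reduce
  I11: { [C → F x F .] }  — reduce
  I12: { [C → ) F . F], [F → . num], [F → .] }  — shift, reduce
  I13: { [C → ) F F .] }  — reduce

I1 contains complete items [C → ) .], [F → .] — reduce-reduce conflict.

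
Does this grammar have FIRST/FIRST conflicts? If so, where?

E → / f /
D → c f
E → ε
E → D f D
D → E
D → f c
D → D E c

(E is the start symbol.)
A FIRST/FIRST conflict occurs when two productions N → α and N → β for the same non-terminal have FIRST(α) ∩ FIRST(β) ≠ ∅ (with ε ∈ FIRST of a nullable right-hand side, so two nullable alternatives also conflict).

FIRST sets of the non-terminals at (or reachable through a nullable prefix from) the front of some alternative:
  FIRST(D) = { '/', 'c', 'f', ε }
  FIRST(E) = { '/', 'c', 'f', ε }

Productions for E:
  E → / f /: FIRST = { '/' }
  E → ε: FIRST = { ε }
  E → D f D: FIRST = { '/', 'c', 'f' }
Productions for D:
  D → c f: FIRST = { 'c' }
  D → E: FIRST = { '/', 'c', 'f', ε }
  D → f c: FIRST = { 'f' }
  D → D E c: FIRST = { '/', 'c', 'f' }

Conflict for E: E → / f / and E → D f D
  Overlap: { '/' }
Conflict for D: D → c f and D → E
  Overlap: { 'c' }
Conflict for D: D → c f and D → D E c
  Overlap: { 'c' }
Conflict for D: D → E and D → f c
  Overlap: { 'f' }
Conflict for D: D → E and D → D E c
  Overlap: { '/', 'c', 'f' }
Conflict for D: D → f c and D → D E c
  Overlap: { 'f' }

Answer: Yes. E → '/' f '/' / E → D f D on { '/' }; D → c f / D → E on { 'c' }; D → c f / D → D E c on { 'c' }; D → E / D → f c on { 'f' }; D → E / D → D E c on { '/', 'c', 'f' }; D → f c / D → D E c on { 'f' }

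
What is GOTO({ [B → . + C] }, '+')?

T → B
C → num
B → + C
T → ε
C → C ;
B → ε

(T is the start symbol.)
{ [B → + . C], [C → . C ;], [C → . num] }

GOTO(I, '+') = CLOSURE({ [A → αX.β] : [A → α.Xβ] ∈ I, X = '+' })

Items with dot before '+', with the dot advanced:
  [B → . + C] → [B → + . C]
Closure of the advanced items:
  [B → + . C] has the dot before C: add [C → . num], [C → . C ;]

GOTO = { [B → + . C], [C → . C ;], [C → . num] }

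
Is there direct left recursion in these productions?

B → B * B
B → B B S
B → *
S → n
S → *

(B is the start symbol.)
Yes, B is left-recursive

Direct left recursion occurs when N → N α for some non-terminal N (the right-hand side begins with the left-hand side itself).

B → B * B: LEFT RECURSIVE (starts with B)
B → B B S: LEFT RECURSIVE (starts with B)
B → *: starts with '*'
S → n: starts with n
S → *: starts with '*'

The grammar has direct left recursion on: B.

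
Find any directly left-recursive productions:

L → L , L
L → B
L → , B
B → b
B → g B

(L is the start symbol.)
Direct left recursion occurs when N → N α for some non-terminal N (the right-hand side begins with the left-hand side itself).

L → L , L: LEFT RECURSIVE (starts with L)
L → B: starts with B
L → , B: starts with ','
B → b: starts with b
B → g B: starts with g

The grammar has direct left recursion on: L.

Answer: Yes, L is left-recursive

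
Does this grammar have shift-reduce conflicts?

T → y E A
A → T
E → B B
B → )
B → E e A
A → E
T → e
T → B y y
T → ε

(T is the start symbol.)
A shift-reduce conflict occurs when an LR(0) state has both:
  - a complete (reduce) item [A → α .] (dot at the end), and
  - a shift item [B → β . c γ] (dot before a terminal).

Augment with T' → T and build the canonical LR(0) collection (I0 = CLOSURE({[T' → . T]}), then GOTO on every symbol after a dot until no new states appear). It has 18 states:
  I0: { [B → . )], [B → . E e A], [E → . B B], [T → . B y y], [T → . e], [T → . y E A], [T → .], [T' → . T] }  — shift, reduce
  I1: { [B → ) .] }  — reduce
  I2: { [B → . )], [B → . E e A], [E → . B B], [E → B . B], [T → B . y y] }  — shift
  I3: { [B → E . e A] }  — shift
  I4: { [T' → T .] }  — accept
  I5: { [T → e .] }  — reduce
  I6: { [B → . )], [B → . E e A], [E → . B B], [T → y . E A] }  — shift
  I7: { [B → . )], [B → . E e A], [E → . B B], [E → B . B] }  — shift
  I8: { [A → . E], [A → . T], [B → . )], [B → . E e A], [B → E . e A], [E → . B B], [T → . B y y], [T → . e], [T → . y E A], [T → .], [T → y E . A] }  — shift, reduce
  I9: { [T → y E A .] }  — reduce
  I10: { [A → E .], [B → E . e A] }  — shift, reduce
  I11: { [A → T .] }  — reduce
  I12: { [A → . E], [A → . T], [B → . )], [B → . E e A], [B → E e . A], [E → . B B], [T → . B y y], [T → . e], [T → . y E A], [T → .], [T → e .] }  — shift, 2 reduces
  I13: { [B → E e A .] }  — reduce
  I14: { [A → . E], [A → . T], [B → . )], [B → . E e A], [B → E e . A], [E → . B B], [T → . B y y], [T → . e], [T → . y E A], [T → .] }  — shift, reduce
  I15: { [B → . )], [B → . E e A], [E → . B B], [E → B . B], [E → B B .] }  — shift, reduce
  I16: { [T → B y . y] }  — shift
  I17: { [T → B y y .] }  — reduce

I0 contains reduce item [T → .] and shift items [B → . )], [T → . e], [T → . y E A] — shift-reduce conflict.
I8 contains reduce item [T → .] and shift items [B → . )], [B → E . e A], [T → . e], [T → . y E A] — shift-reduce conflict.
I10 contains reduce item [A → E .] and shift item [B → E . e A] — shift-reduce conflict.
I12 contains reduce items [T → .], [T → e .] and shift items [B → . )], [T → . e], [T → . y E A] — shift-reduce conflict.
I14 contains reduce item [T → .] and shift items [B → . )], [T → . e], [T → . y E A] — shift-reduce conflict.
I15 contains reduce item [E → B B .] and shift item [B → . )] — shift-reduce conflict.

Answer: Yes — I0: [T → .] vs [B → . )]; I8: [T → .] vs [B → . )]; I10: [A → E .] vs [B → E . e A]; I12: [T → .] vs [B → . )]; I14: [T → .] vs [B → . )]; I15: [E → B B .] vs [B → . )]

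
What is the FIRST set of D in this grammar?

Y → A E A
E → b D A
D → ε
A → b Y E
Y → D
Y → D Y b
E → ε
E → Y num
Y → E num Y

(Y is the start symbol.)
{ ε }

To compute FIRST(D), examine every production with D on the left-hand side, reading each right-hand side left to right until a non-nullable symbol is reached.

From D → ε:
  - ε-production, so ε ∈ FIRST(D)

Collecting: FIRST(D) = { ε }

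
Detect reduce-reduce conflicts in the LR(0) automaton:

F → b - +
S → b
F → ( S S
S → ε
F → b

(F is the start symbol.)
Augment with F' → F and build the canonical LR(0) collection (I0 = CLOSURE({[F' → . F]}), then GOTO on every symbol after a dot until no new states appear). It has 9 states:
  I0: { [F → . ( S S], [F → . b - +], [F → . b], [F' → . F] }  — shift
  I1: { [F → ( . S S], [S → . b], [S → .] }  — shift, reduce
  I2: { [F' → F .] }  — accept
  I3: { [F → b . - +], [F → b .] }  — shift, reduce
  I4: { [F → b - . +] }  — shift
  I5: { [F → b - + .] }  — reduce
  I6: { [F → ( S . S], [S → . b], [S → .] }  — shift, reduce
  I7: { [S → b .] }  — reduce
  I8: { [F → ( S S .] }  — reduce

No state contains more than one complete item.

Answer: No reduce-reduce conflicts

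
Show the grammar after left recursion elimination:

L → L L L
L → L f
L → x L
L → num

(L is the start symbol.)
L → x L L'
L → num L'
L' → L L L'
L' → f L'
L' → ε

L is directly left-recursive. The standard transformation for
  A → A α₁ | ... | A α_m | β₁ | ... | β_n
is
  A  → β₁ A' | ... | β_n A'
  A' → α₁ A' | ... | α_m A' | ε

L → x L becomes L → x L L'
L → num becomes L → num L'
L → L L L becomes L' → L L L'
L → L f becomes L' → f L'
Add L' → ε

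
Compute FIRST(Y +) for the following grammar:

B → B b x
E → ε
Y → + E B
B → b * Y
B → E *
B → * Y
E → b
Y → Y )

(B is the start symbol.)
FIRST sets of the non-terminals involved (from the grammar, by fixed-point iteration):
  FIRST(Y) = { '+' }

To compute FIRST(Y +), process the symbols left to right:
Symbol Y is a non-terminal. Add FIRST(Y) \ {ε} = { '+' }
Y is not nullable (ε ∉ FIRST(Y)), so stop here.
FIRST(Y +) = { '+' }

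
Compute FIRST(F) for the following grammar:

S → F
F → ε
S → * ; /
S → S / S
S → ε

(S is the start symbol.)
To compute FIRST(F), examine every production with F on the left-hand side, reading each right-hand side left to right until a non-nullable symbol is reached.

From F → ε:
  - ε-production, so ε ∈ FIRST(F)

Collecting: FIRST(F) = { ε }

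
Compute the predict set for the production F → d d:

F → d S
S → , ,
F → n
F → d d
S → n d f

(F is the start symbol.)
PREDICT(F → d d) = (FIRST(RHS) \ {ε}) ∪ (FOLLOW(F) if ε ∈ FIRST(RHS), i.e. RHS ⇒* ε)
FIRST(d d) = { 'd' }
ε ∉ FIRST(d d), so FOLLOW(F) is not added.
PREDICT(F → d d) = { 'd' }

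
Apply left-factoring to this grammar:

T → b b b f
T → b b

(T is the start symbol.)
Left-factoring transforms A → αβ₁ | αβ₂ into A → αA' and A' → β₁ | β₂
(α is the longest common prefix among the alternatives). Repeat until
no nonterminal has two alternatives with a common prefix.

Round 1: T has alternatives sharing prefix 'b b'. Introduce T': T → b b T'
  Add: T' → b f
  Add: T' → ε

No remaining common prefixes — done.

Resulting grammar:
T → b b T'
T' → b f
T' → ε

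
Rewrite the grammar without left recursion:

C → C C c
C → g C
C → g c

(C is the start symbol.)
C → g C C'
C → g c C'
C' → C c C'
C' → ε

C is directly left-recursive. The standard transformation for
  A → A α₁ | ... | A α_m | β₁ | ... | β_n
is
  A  → β₁ A' | ... | β_n A'
  A' → α₁ A' | ... | α_m A' | ε

C → g C becomes C → g C C'
C → g c becomes C → g c C'
C → C C c becomes C' → C c C'
Add C' → ε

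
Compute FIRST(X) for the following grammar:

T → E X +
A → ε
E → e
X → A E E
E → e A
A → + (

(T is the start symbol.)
{ '+', 'e' }

FIRST sets of the other non-terminals involved (by the same procedure, iterated to a fixed point):
  FIRST(A) = { '+', ε }
  FIRST(E) = { 'e' }

From X → A E E:
  - A is a non-terminal: add FIRST(A) \ {ε} = { '+' }
    A is nullable, so continue to the next symbol
  - E is a non-terminal: add FIRST(E) \ {ε} = { 'e' }
    E is not nullable, so stop

Collecting: FIRST(X) = { '+', 'e' }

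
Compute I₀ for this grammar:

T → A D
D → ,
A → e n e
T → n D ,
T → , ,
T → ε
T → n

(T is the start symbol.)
{ [A → . e n e], [T → . , ,], [T → . A D], [T → . n D ,], [T → . n], [T → .], [T' → . T] }

First, augment the grammar with T' → T
I₀ = CLOSURE({ [T' → . T] }):
  [T' → . T] has the dot before T: add [T → . A D], [T → . n D ,], [T → . , ,], [T → .], [T → . n]
  [T → . A D] has the dot before A: add [A → . e n e]
No further items can be added.

I₀ = { [A → . e n e], [T → . , ,], [T → . A D], [T → . n D ,], [T → . n], [T → .], [T' → . T] }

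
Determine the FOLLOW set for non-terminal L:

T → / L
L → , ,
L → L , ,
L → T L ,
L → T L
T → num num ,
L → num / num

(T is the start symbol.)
{ $, ',', '/', 'num' }

In T → / L: L is at the end, add FOLLOW(T)
In L → L , ,: L is followed by ',' ',', add FIRST(',' ',') \ {ε} = { ',' }
In L → T L ,: L is followed by ',', add FIRST(',') \ {ε} = { ',' }
In L → T L: L is at the end; this adds FOLLOW(L) to itself — nothing new

The FOLLOW sets referred to above (computed the same way, to a fixed point):
  FOLLOW(T) = { $, ',', '/', 'num' }

Taking the union: FOLLOW(L) = { $, ',', '/', 'num' }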